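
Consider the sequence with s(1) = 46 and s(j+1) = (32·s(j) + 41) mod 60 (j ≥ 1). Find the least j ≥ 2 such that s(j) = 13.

2

Listing terms: s(1) = 46,  s(2) = 13,  s(3) = 37,  s(4) = 25,  s(5) = 1,  s(6) = 13.
Since s(6) = s(2) = 13, the sequence is eventually periodic: after a pre-period of length 1 it cycles with period 4.
The value 13 first appears (with j ≥ 2) at s(2).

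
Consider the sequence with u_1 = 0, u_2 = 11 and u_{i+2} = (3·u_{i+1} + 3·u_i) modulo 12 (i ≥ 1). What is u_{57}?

Computing terms: u_1 = 0, u_2 = 11, u_3 = 9, u_4 = 0, u_5 = 3, u_6 = 9, u_7 = 0.
Since (u_6, u_7) = (u_3, u_4) = (9, 0) (two consecutive terms determine the rest), the sequence is eventually periodic: after a pre-period of length 2 it cycles with period 3.
For i ≥ 3, u_i depends only on (i - 3) mod 3. (57 - 3) mod 3 = 0, so u_{57} = u_3 = 9.

9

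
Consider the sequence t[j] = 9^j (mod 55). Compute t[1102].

t[0] = 1,  t[1] = 9,  t[2] = 26,  t[3] = 14,  t[4] = 16,  t[5] = 34,  t[6] = 31,  t[7] = 4,  t[8] = 36,  t[9] = 49,  t[10] = 1.
Since t[10] = t[0] = 1, the sequence is periodic with period 10.
So t[1102] = t[0 + ((1102-0) mod 10)] = t[2] = 26.

26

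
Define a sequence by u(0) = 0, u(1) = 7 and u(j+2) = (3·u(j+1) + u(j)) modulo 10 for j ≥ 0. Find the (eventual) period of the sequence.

12

We have u(0) = 0, u(1) = 7, u(2) = 1, u(3) = 0, u(4) = 1, u(5) = 3, u(6) = 0, u(7) = 3, u(8) = 9, u(9) = 0, u(10) = 9, u(11) = 7, u(12) = 0, u(13) = 7.
The sequence repeats with period 12.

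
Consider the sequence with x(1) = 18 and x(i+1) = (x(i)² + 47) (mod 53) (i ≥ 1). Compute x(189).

11

We have x(1) = 18,  x(2) = 0,  x(3) = 47,  x(4) = 30,  x(5) = 46,  x(6) = 43,  x(7) = 41,  x(8) = 32,  x(9) = 11,  x(10) = 9,  x(11) = 22,  x(12) = 1,  x(13) = 48,  x(14) = 19,  x(15) = 37,  x(16) = 38,  x(17) = 7,  x(18) = 43.
Since x(18) = x(6) = 43, the sequence is eventually periodic: after a pre-period of length 5 it cycles with period 12.
For i ≥ 6, x(i) depends only on (i - 6) mod 12. (189 - 6) mod 12 = 3, so x(189) = x(9) = 11.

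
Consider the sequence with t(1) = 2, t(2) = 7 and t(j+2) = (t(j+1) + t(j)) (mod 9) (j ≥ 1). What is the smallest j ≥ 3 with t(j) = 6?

19

We have t(1) = 2,  t(2) = 7,  t(3) = 0,  t(4) = 7,  t(5) = 7,  t(6) = 5,  t(7) = 3,  t(8) = 8,  t(9) = 2,  t(10) = 1,  t(11) = 3,  t(12) = 4,  t(13) = 7,  t(14) = 2,  t(15) = 0,  t(16) = 2,  t(17) = 2,  t(18) = 4,  t(19) = 6,  t(20) = 1,  t(21) = 7,  t(22) = 8,  t(23) = 6,  t(24) = 5,  t(25) = 2,  t(26) = 7.
Since (t(25), t(26)) = (t(1), t(2)) = (2, 7) (two consecutive terms determine the rest), the sequence is periodic with period 24.
The value 6 first appears (with j ≥ 3) at t(19).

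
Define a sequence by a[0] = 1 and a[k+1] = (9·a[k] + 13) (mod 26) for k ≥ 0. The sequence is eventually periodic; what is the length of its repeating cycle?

We have a[0] = 1,  a[1] = 22,  a[2] = 3,  a[3] = 14,  a[4] = 9,  a[5] = 16,  a[6] = 1.
The sequence repeats with period 6.

6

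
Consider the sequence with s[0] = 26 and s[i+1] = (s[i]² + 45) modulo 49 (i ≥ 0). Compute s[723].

We have s[0] = 26; s[1] = 35; s[2] = 45; s[3] = 12; s[4] = 42; s[5] = 45.
Since s[5] = s[2] = 45, the sequence is eventually periodic: after a pre-period of length 2 it cycles with period 3.
For i ≥ 2, s[i] depends only on (i - 2) mod 3. (723 - 2) mod 3 = 1, so s[723] = s[3] = 12.

12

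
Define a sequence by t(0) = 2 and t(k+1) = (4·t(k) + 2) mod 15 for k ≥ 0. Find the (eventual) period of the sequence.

6

Computing terms: t(0) = 2,  t(1) = 10,  t(2) = 12,  t(3) = 5,  t(4) = 7,  t(5) = 0,  t(6) = 2.
Since t(6) = t(0) = 2, the sequence is periodic with period 6.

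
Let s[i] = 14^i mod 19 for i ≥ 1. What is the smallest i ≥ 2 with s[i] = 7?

We have s[1] = 14,  s[2] = 6,  s[3] = 8,  s[4] = 17,  s[5] = 10,  s[6] = 7,  s[7] = 3,  s[8] = 4,  s[9] = 18,  s[10] = 5,  s[11] = 13,  s[12] = 11,  s[13] = 2,  s[14] = 9,  s[15] = 12,  s[16] = 16,  s[17] = 15,  s[18] = 1,  s[19] = 14.
The sequence repeats with period 18.
The value 7 first appears (with i ≥ 2) at s[6].

6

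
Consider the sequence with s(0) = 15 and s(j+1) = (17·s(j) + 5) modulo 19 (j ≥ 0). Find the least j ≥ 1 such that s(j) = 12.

Computing terms: s(0) = 15,  s(1) = 13,  s(2) = 17,  s(3) = 9,  s(4) = 6,  s(5) = 12,  s(6) = 0,  s(7) = 5,  s(8) = 14,  s(9) = 15.
The sequence repeats with period 9.
The value 12 first appears (with j ≥ 1) at s(5).

5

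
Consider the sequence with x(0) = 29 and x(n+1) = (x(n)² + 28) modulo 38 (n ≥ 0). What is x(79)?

We have x(0) = 29,  x(1) = 33,  x(2) = 15,  x(3) = 25,  x(4) = 7,  x(5) = 1,  x(6) = 29.
Since x(6) = x(0) = 29, the sequence is periodic with period 6.
So x(79) = x(0 + ((79-0) mod 6)) = x(1) = 33.

33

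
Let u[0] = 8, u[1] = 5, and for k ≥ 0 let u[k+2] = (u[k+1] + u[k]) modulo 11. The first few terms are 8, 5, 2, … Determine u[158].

Listing terms: u[0] = 8,  u[1] = 5,  u[2] = 2,  u[3] = 7,  u[4] = 9,  u[5] = 5,  u[6] = 3,  u[7] = 8,  u[8] = 0,  u[9] = 8,  u[10] = 8,  u[11] = 5.
The sequence repeats with period 10.
So u[158] = u[0 + ((158-0) mod 10)] = u[8] = 0.

0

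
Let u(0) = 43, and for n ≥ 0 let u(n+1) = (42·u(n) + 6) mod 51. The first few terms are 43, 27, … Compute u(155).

48

u(0) = 43, u(1) = 27, u(2) = 18, u(3) = 48, u(4) = 33, u(5) = 15, u(6) = 24, u(7) = 45, u(8) = 9, u(9) = 27.
Since u(9) = u(1) = 27, the sequence is eventually periodic: after a pre-period of length 1 it cycles with period 8.
For n ≥ 1, u(n) depends only on (n - 1) mod 8. (155 - 1) mod 8 = 2, so u(155) = u(3) = 48.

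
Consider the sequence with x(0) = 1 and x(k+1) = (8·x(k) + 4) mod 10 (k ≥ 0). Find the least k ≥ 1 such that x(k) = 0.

We have x(0) = 1, x(1) = 2, x(2) = 0, x(3) = 4, x(4) = 6, x(5) = 2.
Since x(5) = x(1) = 2, the sequence is eventually periodic: after a pre-period of length 1 it cycles with period 4.
The value 0 first appears (with k ≥ 1) at x(2).

2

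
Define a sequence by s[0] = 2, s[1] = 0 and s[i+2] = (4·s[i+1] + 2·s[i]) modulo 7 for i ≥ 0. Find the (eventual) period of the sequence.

We have s[0] = 2, s[1] = 0, s[2] = 4, s[3] = 2, s[4] = 2, s[5] = 5, s[6] = 3, s[7] = 1, s[8] = 3, s[9] = 0, s[10] = 6, s[11] = 3, s[12] = 3, s[13] = 4, s[14] = 1, s[15] = 5, s[16] = 1, s[17] = 0, s[18] = 2, s[19] = 1, s[20] = 1, s[21] = 6, s[22] = 5, s[23] = 4, s[24] = 5, s[25] = 0, s[26] = 3, s[27] = 5, s[28] = 5, s[29] = 2, s[30] = 4, s[31] = 6, s[32] = 4, s[33] = 0, s[34] = 1, s[35] = 4, s[36] = 4, s[37] = 3, s[38] = 6, s[39] = 2, s[40] = 6, s[41] = 0, s[42] = 5, s[43] = 6, s[44] = 6, s[45] = 1, s[46] = 2, s[47] = 3, s[48] = 2, s[49] = 0.
The sequence repeats with period 48.

48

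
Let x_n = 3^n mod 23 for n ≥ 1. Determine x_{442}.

We have x_1 = 3, x_2 = 9, x_3 = 4, x_4 = 12, x_5 = 13, x_6 = 16, x_7 = 2, x_8 = 6, x_9 = 18, x_{10} = 8, x_{11} = 1, x_{12} = 3.
The sequence repeats with period 11.
So x_{442} = x_{1 + ((442-1) mod 11)} = x_2 = 9.

9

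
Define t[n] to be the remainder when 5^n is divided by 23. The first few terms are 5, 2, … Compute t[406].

9

t[1] = 5, t[2] = 2, t[3] = 10, t[4] = 4, t[5] = 20, t[6] = 8, t[7] = 17, t[8] = 16, t[9] = 11, t[10] = 9, t[11] = 22, t[12] = 18, t[13] = 21, t[14] = 13, t[15] = 19, t[16] = 3, t[17] = 15, t[18] = 6, t[19] = 7, t[20] = 12, t[21] = 14, t[22] = 1, t[23] = 5.
The sequence repeats with period 22.
(406 - 1) mod 22 = 9, so t[406] = t[10] = 9.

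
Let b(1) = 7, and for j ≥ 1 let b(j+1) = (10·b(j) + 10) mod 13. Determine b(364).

11

b(1) = 7, b(2) = 2, b(3) = 4, b(4) = 11, b(5) = 3, b(6) = 1, b(7) = 7.
Since b(7) = b(1) = 7, the sequence is periodic with period 6.
So b(364) = b(1 + ((364-1) mod 6)) = b(4) = 11.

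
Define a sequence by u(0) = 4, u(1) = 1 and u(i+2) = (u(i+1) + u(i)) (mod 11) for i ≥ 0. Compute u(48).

7

Listing terms: u(0) = 4; u(1) = 1; u(2) = 5; u(3) = 6; u(4) = 0; u(5) = 6; u(6) = 6; u(7) = 1; u(8) = 7; u(9) = 8; u(10) = 4; u(11) = 1.
The sequence repeats with period 10.
So u(48) = u(0 + ((48-0) mod 10)) = u(8) = 7.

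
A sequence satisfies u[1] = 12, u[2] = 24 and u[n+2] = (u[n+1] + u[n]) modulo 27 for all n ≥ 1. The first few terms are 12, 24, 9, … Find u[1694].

3

Computing terms: u[1] = 12; u[2] = 24; u[3] = 9; u[4] = 6; u[5] = 15; u[6] = 21; u[7] = 9; u[8] = 3; u[9] = 12; u[10] = 15; u[11] = 0; u[12] = 15; u[13] = 15; u[14] = 3; u[15] = 18; u[16] = 21; u[17] = 12; u[18] = 6; u[19] = 18; u[20] = 24; u[21] = 15; u[22] = 12; u[23] = 0; u[24] = 12; u[25] = 12; u[26] = 24.
The sequence repeats with period 24.
So u[1694] = u[1 + ((1694-1) mod 24)] = u[14] = 3.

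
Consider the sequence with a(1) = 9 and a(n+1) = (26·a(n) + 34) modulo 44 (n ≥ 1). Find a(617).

We have a(1) = 9, a(2) = 4, a(3) = 6, a(4) = 14, a(5) = 2, a(6) = 42, a(7) = 26, a(8) = 6.
Since a(8) = a(3) = 6, the sequence is eventually periodic: after a pre-period of length 2 it cycles with period 5.
For n ≥ 3, a(n) depends only on (n - 3) mod 5. (617 - 3) mod 5 = 4, so a(617) = a(7) = 26.

26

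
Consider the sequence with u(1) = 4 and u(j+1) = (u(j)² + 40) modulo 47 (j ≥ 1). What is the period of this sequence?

9

Computing terms: u(1) = 4; u(2) = 9; u(3) = 27; u(4) = 17; u(5) = 0; u(6) = 40; u(7) = 42; u(8) = 18; u(9) = 35; u(10) = 43; u(11) = 9.
Since u(11) = u(2) = 9, the sequence is eventually periodic: after a pre-period of length 1 it cycles with period 9.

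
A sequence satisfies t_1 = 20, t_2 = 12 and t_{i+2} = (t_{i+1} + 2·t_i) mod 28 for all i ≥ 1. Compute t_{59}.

12

Computing terms: t_1 = 20; t_2 = 12; t_3 = 24; t_4 = 20; t_5 = 12.
The sequence repeats with period 3.
(59 - 1) mod 3 = 1, so t_{59} = t_2 = 12.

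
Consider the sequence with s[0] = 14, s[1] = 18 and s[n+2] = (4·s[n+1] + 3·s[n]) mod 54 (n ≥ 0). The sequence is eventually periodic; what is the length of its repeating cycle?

3

We have s[0] = 14,  s[1] = 18,  s[2] = 6,  s[3] = 24,  s[4] = 6,  s[5] = 42,  s[6] = 24,  s[7] = 6.
Since (s[6], s[7]) = (s[3], s[4]) = (24, 6) (two consecutive terms determine the rest), the sequence is eventually periodic: after a pre-period of length 3 it cycles with period 3.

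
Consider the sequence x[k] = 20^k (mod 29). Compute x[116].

7

x[1] = 20,  x[2] = 23,  x[3] = 25,  x[4] = 7,  x[5] = 24,  x[6] = 16,  x[7] = 1,  x[8] = 20.
The sequence repeats with period 7.
(116 - 1) mod 7 = 3, so x[116] = x[4] = 7.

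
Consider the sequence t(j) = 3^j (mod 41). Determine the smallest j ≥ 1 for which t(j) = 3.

1

Listing terms: t(0) = 1; t(1) = 3; t(2) = 9; t(3) = 27; t(4) = 40; t(5) = 38; t(6) = 32; t(7) = 14; t(8) = 1.
The sequence repeats with period 8.
The value 3 first appears (with j ≥ 1) at t(1).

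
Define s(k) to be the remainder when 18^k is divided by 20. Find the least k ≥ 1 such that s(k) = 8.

Listing terms: s(0) = 1,  s(1) = 18,  s(2) = 4,  s(3) = 12,  s(4) = 16,  s(5) = 8,  s(6) = 4.
Since s(6) = s(2) = 4, the sequence is eventually periodic: after a pre-period of length 2 it cycles with period 4.
The value 8 first appears (with k ≥ 1) at s(5).

5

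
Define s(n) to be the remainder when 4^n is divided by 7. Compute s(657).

1

s(0) = 1,  s(1) = 4,  s(2) = 2,  s(3) = 1.
Since s(3) = s(0) = 1, the sequence is periodic with period 3.
So s(657) = s(0 + ((657-0) mod 3)) = s(0) = 1.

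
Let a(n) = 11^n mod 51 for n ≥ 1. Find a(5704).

16

Listing terms: a(1) = 11, a(2) = 19, a(3) = 5, a(4) = 4, a(5) = 44, a(6) = 25, a(7) = 20, a(8) = 16, a(9) = 23, a(10) = 49, a(11) = 29, a(12) = 13, a(13) = 41, a(14) = 43, a(15) = 14, a(16) = 1, a(17) = 11.
The sequence repeats with period 16.
(5704 - 1) mod 16 = 7, so a(5704) = a(8) = 16.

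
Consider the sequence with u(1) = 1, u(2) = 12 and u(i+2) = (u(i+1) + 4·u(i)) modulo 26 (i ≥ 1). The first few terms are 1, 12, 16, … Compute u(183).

16

u(1) = 1; u(2) = 12; u(3) = 16; u(4) = 12; u(5) = 24; u(6) = 20; u(7) = 12; u(8) = 14; u(9) = 10; u(10) = 14; u(11) = 2; u(12) = 6; u(13) = 14; u(14) = 12; u(15) = 16.
Since (u(14), u(15)) = (u(2), u(3)) = (12, 16) (two consecutive terms determine the rest), the sequence is eventually periodic: after a pre-period of length 1 it cycles with period 12.
For i ≥ 2, u(i) depends only on (i - 2) mod 12. (183 - 2) mod 12 = 1, so u(183) = u(3) = 16.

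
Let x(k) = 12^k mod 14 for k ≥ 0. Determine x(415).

12

x(0) = 1; x(1) = 12; x(2) = 4; x(3) = 6; x(4) = 2; x(5) = 10; x(6) = 8; x(7) = 12.
Since x(7) = x(1) = 12, the sequence is eventually periodic: after a pre-period of length 1 it cycles with period 6.
For k ≥ 1, x(k) depends only on (k - 1) mod 6. (415 - 1) mod 6 = 0, so x(415) = x(1) = 12.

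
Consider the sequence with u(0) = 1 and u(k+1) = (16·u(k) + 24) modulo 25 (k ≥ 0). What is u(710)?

Listing terms: u(0) = 1,  u(1) = 15,  u(2) = 14,  u(3) = 23,  u(4) = 17,  u(5) = 21,  u(6) = 10,  u(7) = 9,  u(8) = 18,  u(9) = 12,  u(10) = 16,  u(11) = 5,  u(12) = 4,  u(13) = 13,  u(14) = 7,  u(15) = 11,  u(16) = 0,  u(17) = 24,  u(18) = 8,  u(19) = 2,  u(20) = 6,  u(21) = 20,  u(22) = 19,  u(23) = 3,  u(24) = 22,  u(25) = 1.
Since u(25) = u(0) = 1, the sequence is periodic with period 25.
So u(710) = u(0 + ((710-0) mod 25)) = u(10) = 16.

16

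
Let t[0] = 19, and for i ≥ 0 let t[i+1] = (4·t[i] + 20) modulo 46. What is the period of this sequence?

Listing terms: t[0] = 19; t[1] = 4; t[2] = 36; t[3] = 26; t[4] = 32; t[5] = 10; t[6] = 14; t[7] = 30; t[8] = 2; t[9] = 28; t[10] = 40; t[11] = 42; t[12] = 4.
Since t[12] = t[1] = 4, the sequence is eventually periodic: after a pre-period of length 1 it cycles with period 11.

11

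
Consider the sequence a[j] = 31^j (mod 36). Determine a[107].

a[1] = 31,  a[2] = 25,  a[3] = 19,  a[4] = 13,  a[5] = 7,  a[6] = 1,  a[7] = 31.
Since a[7] = a[1] = 31, the sequence is periodic with period 6.
So a[107] = a[1 + ((107-1) mod 6)] = a[5] = 7.

7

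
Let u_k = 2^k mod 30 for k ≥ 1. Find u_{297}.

2

Listing terms: u_1 = 2; u_2 = 4; u_3 = 8; u_4 = 16; u_5 = 2.
Since u_5 = u_1 = 2, the sequence is periodic with period 4.
(297 - 1) mod 4 = 0, so u_{297} = u_1 = 2.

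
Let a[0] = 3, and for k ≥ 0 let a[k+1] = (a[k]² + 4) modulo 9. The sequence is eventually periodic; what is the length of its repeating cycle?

Computing terms: a[0] = 3,  a[1] = 4,  a[2] = 2,  a[3] = 8,  a[4] = 5,  a[5] = 2.
Since a[5] = a[2] = 2, the sequence is eventually periodic: after a pre-period of length 2 it cycles with period 3.

3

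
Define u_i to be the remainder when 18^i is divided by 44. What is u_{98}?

u_0 = 1; u_1 = 18; u_2 = 16; u_3 = 24; u_4 = 36; u_5 = 32; u_6 = 4; u_7 = 28; u_8 = 20; u_9 = 8; u_{10} = 12; u_{11} = 40; u_{12} = 16.
Since u_{12} = u_2 = 16, the sequence is eventually periodic: after a pre-period of length 2 it cycles with period 10.
For i ≥ 2, u_i depends only on (i - 2) mod 10. (98 - 2) mod 10 = 6, so u_{98} = u_8 = 20.

20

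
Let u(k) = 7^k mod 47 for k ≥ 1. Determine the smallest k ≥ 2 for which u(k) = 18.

9

We have u(1) = 7; u(2) = 2; u(3) = 14; u(4) = 4; u(5) = 28; u(6) = 8; u(7) = 9; u(8) = 16; u(9) = 18; u(10) = 32; u(11) = 36; u(12) = 17; u(13) = 25; u(14) = 34; u(15) = 3; u(16) = 21; u(17) = 6; u(18) = 42; u(19) = 12; u(20) = 37; u(21) = 24; u(22) = 27; u(23) = 1; u(24) = 7.
The sequence repeats with period 23.
The value 18 first appears (with k ≥ 2) at u(9).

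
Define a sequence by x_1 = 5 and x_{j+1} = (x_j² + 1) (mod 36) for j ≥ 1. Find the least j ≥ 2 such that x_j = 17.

5

x_1 = 5, x_2 = 26, x_3 = 29, x_4 = 14, x_5 = 17, x_6 = 2, x_7 = 5.
The sequence repeats with period 6.
The value 17 first appears (with j ≥ 2) at x_5.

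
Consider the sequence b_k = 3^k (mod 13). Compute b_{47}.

Computing terms: b_1 = 3, b_2 = 9, b_3 = 1, b_4 = 3.
The sequence repeats with period 3.
(47 - 1) mod 3 = 1, so b_{47} = b_2 = 9.

9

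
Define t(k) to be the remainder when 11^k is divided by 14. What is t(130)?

11

We have t(1) = 11, t(2) = 9, t(3) = 1, t(4) = 11.
The sequence repeats with period 3.
So t(130) = t(1 + ((130-1) mod 3)) = t(1) = 11.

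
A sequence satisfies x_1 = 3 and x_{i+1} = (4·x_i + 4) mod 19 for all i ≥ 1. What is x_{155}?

Computing terms: x_1 = 3; x_2 = 16; x_3 = 11; x_4 = 10; x_5 = 6; x_6 = 9; x_7 = 2; x_8 = 12; x_9 = 14; x_{10} = 3.
Since x_{10} = x_1 = 3, the sequence is periodic with period 9.
So x_{155} = x_{1 + ((155-1) mod 9)} = x_2 = 16.

16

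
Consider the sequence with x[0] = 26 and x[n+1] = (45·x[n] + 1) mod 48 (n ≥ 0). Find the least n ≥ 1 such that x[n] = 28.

14

x[0] = 26; x[1] = 19; x[2] = 40; x[3] = 25; x[4] = 22; x[5] = 31; x[6] = 4; x[7] = 37; x[8] = 34; x[9] = 43; x[10] = 16; x[11] = 1; x[12] = 46; x[13] = 7; x[14] = 28; x[15] = 13; x[16] = 10; x[17] = 19.
Since x[17] = x[1] = 19, the sequence is eventually periodic: after a pre-period of length 1 it cycles with period 16.
The value 28 first appears (with n ≥ 1) at x[14].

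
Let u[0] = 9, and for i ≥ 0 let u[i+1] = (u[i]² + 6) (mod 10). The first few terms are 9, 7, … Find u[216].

We have u[0] = 9; u[1] = 7; u[2] = 5; u[3] = 1; u[4] = 7.
Since u[4] = u[1] = 7, the sequence is eventually periodic: after a pre-period of length 1 it cycles with period 3.
For i ≥ 1, u[i] depends only on (i - 1) mod 3. (216 - 1) mod 3 = 2, so u[216] = u[3] = 1.

1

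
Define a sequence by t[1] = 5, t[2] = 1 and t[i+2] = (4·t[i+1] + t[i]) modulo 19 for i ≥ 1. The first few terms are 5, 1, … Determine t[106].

18

Listing terms: t[1] = 5; t[2] = 1; t[3] = 9; t[4] = 18; t[5] = 5; t[6] = 0; t[7] = 5; t[8] = 1.
Since (t[7], t[8]) = (t[1], t[2]) = (5, 1) (two consecutive terms determine the rest), the sequence is periodic with period 6.
So t[106] = t[1 + ((106-1) mod 6)] = t[4] = 18.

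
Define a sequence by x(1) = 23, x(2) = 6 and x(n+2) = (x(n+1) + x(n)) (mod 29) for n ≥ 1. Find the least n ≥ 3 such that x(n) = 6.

4

Computing terms: x(1) = 23, x(2) = 6, x(3) = 0, x(4) = 6, x(5) = 6, x(6) = 12, x(7) = 18, x(8) = 1, x(9) = 19, x(10) = 20, x(11) = 10, x(12) = 1, x(13) = 11, x(14) = 12, x(15) = 23, x(16) = 6.
Since (x(15), x(16)) = (x(1), x(2)) = (23, 6) (two consecutive terms determine the rest), the sequence is periodic with period 14.
The value 6 first appears (with n ≥ 3) at x(4).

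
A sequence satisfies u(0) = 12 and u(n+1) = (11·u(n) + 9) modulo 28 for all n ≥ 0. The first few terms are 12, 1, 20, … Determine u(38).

20

Listing terms: u(0) = 12,  u(1) = 1,  u(2) = 20,  u(3) = 5,  u(4) = 8,  u(5) = 13,  u(6) = 12.
The sequence repeats with period 6.
So u(38) = u(0 + ((38-0) mod 6)) = u(2) = 20.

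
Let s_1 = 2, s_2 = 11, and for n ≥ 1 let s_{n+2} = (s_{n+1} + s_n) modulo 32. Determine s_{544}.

We have s_1 = 2, s_2 = 11, s_3 = 13, s_4 = 24, s_5 = 5, s_6 = 29, s_7 = 2, s_8 = 31, s_9 = 1, s_{10} = 0, s_{11} = 1, s_{12} = 1, s_{13} = 2, s_{14} = 3, s_{15} = 5, s_{16} = 8, s_{17} = 13, s_{18} = 21, s_{19} = 2, s_{20} = 23, s_{21} = 25, s_{22} = 16, s_{23} = 9, s_{24} = 25, s_{25} = 2, s_{26} = 27, s_{27} = 29, s_{28} = 24, s_{29} = 21, s_{30} = 13, s_{31} = 2, s_{32} = 15, s_{33} = 17, s_{34} = 0, s_{35} = 17, s_{36} = 17, s_{37} = 2, s_{38} = 19, s_{39} = 21, s_{40} = 8, s_{41} = 29, s_{42} = 5, s_{43} = 2, s_{44} = 7, s_{45} = 9, s_{46} = 16, s_{47} = 25, s_{48} = 9, s_{49} = 2, s_{50} = 11.
Since (s_{49}, s_{50}) = (s_1, s_2) = (2, 11) (two consecutive terms determine the rest), the sequence is periodic with period 48.
So s_{544} = s_{1 + ((544-1) mod 48)} = s_{16} = 8.

8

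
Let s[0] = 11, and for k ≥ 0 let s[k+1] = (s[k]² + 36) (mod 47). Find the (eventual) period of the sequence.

9

Listing terms: s[0] = 11, s[1] = 16, s[2] = 10, s[3] = 42, s[4] = 14, s[5] = 44, s[6] = 45, s[7] = 40, s[8] = 38, s[9] = 23, s[10] = 1, s[11] = 37, s[12] = 42.
Since s[12] = s[3] = 42, the sequence is eventually periodic: after a pre-period of length 3 it cycles with period 9.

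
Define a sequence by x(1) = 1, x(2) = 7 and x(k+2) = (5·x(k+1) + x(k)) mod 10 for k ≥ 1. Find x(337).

1

We have x(1) = 1, x(2) = 7, x(3) = 6, x(4) = 7, x(5) = 1, x(6) = 2, x(7) = 1, x(8) = 7.
The sequence repeats with period 6.
(337 - 1) mod 6 = 0, so x(337) = x(1) = 1.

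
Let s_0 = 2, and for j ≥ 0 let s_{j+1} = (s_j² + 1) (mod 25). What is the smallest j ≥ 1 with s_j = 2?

Computing terms: s_0 = 2, s_1 = 5, s_2 = 1, s_3 = 2.
The sequence repeats with period 3.
The value 2 next appears (with j ≥ 1) at s_3.

3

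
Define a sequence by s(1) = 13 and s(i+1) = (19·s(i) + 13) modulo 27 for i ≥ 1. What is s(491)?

2

s(1) = 13,  s(2) = 17,  s(3) = 12,  s(4) = 25,  s(5) = 2,  s(6) = 24,  s(7) = 10,  s(8) = 14,  s(9) = 9,  s(10) = 22,  s(11) = 26,  s(12) = 21,  s(13) = 7,  s(14) = 11,  s(15) = 6,  s(16) = 19,  s(17) = 23,  s(18) = 18,  s(19) = 4,  s(20) = 8,  s(21) = 3,  s(22) = 16,  s(23) = 20,  s(24) = 15,  s(25) = 1,  s(26) = 5,  s(27) = 0,  s(28) = 13.
The sequence repeats with period 27.
So s(491) = s(1 + ((491-1) mod 27)) = s(5) = 2.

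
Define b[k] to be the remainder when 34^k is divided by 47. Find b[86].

16

We have b[1] = 34; b[2] = 28; b[3] = 12; b[4] = 32; b[5] = 7; b[6] = 3; b[7] = 8; b[8] = 37; b[9] = 36; b[10] = 2; b[11] = 21; b[12] = 9; b[13] = 24; b[14] = 17; b[15] = 14; b[16] = 6; b[17] = 16; b[18] = 27; b[19] = 25; b[20] = 4; b[21] = 42; b[22] = 18; b[23] = 1; b[24] = 34.
Since b[24] = b[1] = 34, the sequence is periodic with period 23.
(86 - 1) mod 23 = 16, so b[86] = b[17] = 16.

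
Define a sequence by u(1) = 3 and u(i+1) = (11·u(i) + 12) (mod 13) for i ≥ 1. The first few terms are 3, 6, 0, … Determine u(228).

We have u(1) = 3,  u(2) = 6,  u(3) = 0,  u(4) = 12,  u(5) = 1,  u(6) = 10,  u(7) = 5,  u(8) = 2,  u(9) = 8,  u(10) = 9,  u(11) = 7,  u(12) = 11,  u(13) = 3.
The sequence repeats with period 12.
(228 - 1) mod 12 = 11, so u(228) = u(12) = 11.

11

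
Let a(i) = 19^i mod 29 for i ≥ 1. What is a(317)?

Listing terms: a(1) = 19,  a(2) = 13,  a(3) = 15,  a(4) = 24,  a(5) = 21,  a(6) = 22,  a(7) = 12,  a(8) = 25,  a(9) = 11,  a(10) = 6,  a(11) = 27,  a(12) = 20,  a(13) = 3,  a(14) = 28,  a(15) = 10,  a(16) = 16,  a(17) = 14,  a(18) = 5,  a(19) = 8,  a(20) = 7,  a(21) = 17,  a(22) = 4,  a(23) = 18,  a(24) = 23,  a(25) = 2,  a(26) = 9,  a(27) = 26,  a(28) = 1,  a(29) = 19.
Since a(29) = a(1) = 19, the sequence is periodic with period 28.
So a(317) = a(1 + ((317-1) mod 28)) = a(9) = 11.

11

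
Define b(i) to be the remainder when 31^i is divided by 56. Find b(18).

1

Listing terms: b(0) = 1, b(1) = 31, b(2) = 9, b(3) = 55, b(4) = 25, b(5) = 47, b(6) = 1.
The sequence repeats with period 6.
So b(18) = b(0 + ((18-0) mod 6)) = b(0) = 1.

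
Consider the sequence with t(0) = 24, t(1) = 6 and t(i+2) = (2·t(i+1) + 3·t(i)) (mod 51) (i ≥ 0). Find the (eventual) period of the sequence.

t(0) = 24; t(1) = 6; t(2) = 33; t(3) = 33; t(4) = 12; t(5) = 21; t(6) = 27; t(7) = 15; t(8) = 9; t(9) = 12; t(10) = 0; t(11) = 36; t(12) = 21; t(13) = 48; t(14) = 6; t(15) = 3; t(16) = 24; t(17) = 6.
The sequence repeats with period 16.

16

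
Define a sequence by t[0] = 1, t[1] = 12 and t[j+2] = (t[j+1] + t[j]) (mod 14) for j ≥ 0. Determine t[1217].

5

t[0] = 1; t[1] = 12; t[2] = 13; t[3] = 11; t[4] = 10; t[5] = 7; t[6] = 3; t[7] = 10; t[8] = 13; t[9] = 9; t[10] = 8; t[11] = 3; t[12] = 11; t[13] = 0; t[14] = 11; t[15] = 11; t[16] = 8; t[17] = 5; t[18] = 13; t[19] = 4; t[20] = 3; t[21] = 7; t[22] = 10; t[23] = 3; t[24] = 13; t[25] = 2; t[26] = 1; t[27] = 3; t[28] = 4; t[29] = 7; t[30] = 11; t[31] = 4; t[32] = 1; t[33] = 5; t[34] = 6; t[35] = 11; t[36] = 3; t[37] = 0; t[38] = 3; t[39] = 3; t[40] = 6; t[41] = 9; t[42] = 1; t[43] = 10; t[44] = 11; t[45] = 7; t[46] = 4; t[47] = 11; t[48] = 1; t[49] = 12.
Since (t[48], t[49]) = (t[0], t[1]) = (1, 12) (two consecutive terms determine the rest), the sequence is periodic with period 48.
So t[1217] = t[0 + ((1217-0) mod 48)] = t[17] = 5.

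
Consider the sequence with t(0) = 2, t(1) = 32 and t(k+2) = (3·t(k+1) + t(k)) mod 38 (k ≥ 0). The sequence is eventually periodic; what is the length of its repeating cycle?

Computing terms: t(0) = 2, t(1) = 32, t(2) = 22, t(3) = 22, t(4) = 12, t(5) = 20, t(6) = 34, t(7) = 8, t(8) = 20, t(9) = 30, t(10) = 34, t(11) = 18, t(12) = 12, t(13) = 16, t(14) = 22, t(15) = 6, t(16) = 2, t(17) = 12, t(18) = 0, t(19) = 12, t(20) = 36, t(21) = 6, t(22) = 16, t(23) = 16, t(24) = 26, t(25) = 18, t(26) = 4, t(27) = 30, t(28) = 18, t(29) = 8, t(30) = 4, t(31) = 20, t(32) = 26, t(33) = 22, t(34) = 16, t(35) = 32, t(36) = 36, t(37) = 26, t(38) = 0, t(39) = 26, t(40) = 2, t(41) = 32.
Since (t(40), t(41)) = (t(0), t(1)) = (2, 32) (two consecutive terms determine the rest), the sequence is periodic with period 40.

40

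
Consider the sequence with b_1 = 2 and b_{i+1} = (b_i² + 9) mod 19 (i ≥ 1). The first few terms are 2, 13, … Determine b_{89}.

Listing terms: b_1 = 2, b_2 = 13, b_3 = 7, b_4 = 1, b_5 = 10, b_6 = 14, b_7 = 15, b_8 = 6, b_9 = 7.
Since b_9 = b_3 = 7, the sequence is eventually periodic: after a pre-period of length 2 it cycles with period 6.
For i ≥ 3, b_i depends only on (i - 3) mod 6. (89 - 3) mod 6 = 2, so b_{89} = b_5 = 10.

10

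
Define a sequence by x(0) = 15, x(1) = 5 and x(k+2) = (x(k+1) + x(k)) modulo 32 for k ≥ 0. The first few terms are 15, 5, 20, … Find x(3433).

Computing terms: x(0) = 15, x(1) = 5, x(2) = 20, x(3) = 25, x(4) = 13, x(5) = 6, x(6) = 19, x(7) = 25, x(8) = 12, x(9) = 5, x(10) = 17, x(11) = 22, x(12) = 7, x(13) = 29, x(14) = 4, x(15) = 1, x(16) = 5, x(17) = 6, x(18) = 11, x(19) = 17, x(20) = 28, x(21) = 13, x(22) = 9, x(23) = 22, x(24) = 31, x(25) = 21, x(26) = 20, x(27) = 9, x(28) = 29, x(29) = 6, x(30) = 3, x(31) = 9, x(32) = 12, x(33) = 21, x(34) = 1, x(35) = 22, x(36) = 23, x(37) = 13, x(38) = 4, x(39) = 17, x(40) = 21, x(41) = 6, x(42) = 27, x(43) = 1, x(44) = 28, x(45) = 29, x(46) = 25, x(47) = 22, x(48) = 15, x(49) = 5.
Since (x(48), x(49)) = (x(0), x(1)) = (15, 5) (two consecutive terms determine the rest), the sequence is periodic with period 48.
So x(3433) = x(0 + ((3433-0) mod 48)) = x(25) = 21.

21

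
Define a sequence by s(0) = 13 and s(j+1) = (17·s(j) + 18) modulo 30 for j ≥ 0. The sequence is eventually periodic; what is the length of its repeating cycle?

s(0) = 13; s(1) = 29; s(2) = 1; s(3) = 5; s(4) = 13.
The sequence repeats with period 4.

4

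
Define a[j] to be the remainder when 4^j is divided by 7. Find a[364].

4

We have a[1] = 4,  a[2] = 2,  a[3] = 1,  a[4] = 4.
The sequence repeats with period 3.
(364 - 1) mod 3 = 0, so a[364] = a[1] = 4.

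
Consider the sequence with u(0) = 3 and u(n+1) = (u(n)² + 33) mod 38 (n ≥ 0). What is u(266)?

Listing terms: u(0) = 3; u(1) = 4; u(2) = 11; u(3) = 2; u(4) = 37; u(5) = 34; u(6) = 11.
Since u(6) = u(2) = 11, the sequence is eventually periodic: after a pre-period of length 2 it cycles with period 4.
For n ≥ 2, u(n) depends only on (n - 2) mod 4. (266 - 2) mod 4 = 0, so u(266) = u(2) = 11.

11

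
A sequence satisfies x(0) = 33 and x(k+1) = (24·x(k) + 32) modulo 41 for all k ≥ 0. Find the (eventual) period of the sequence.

Listing terms: x(0) = 33, x(1) = 4, x(2) = 5, x(3) = 29, x(4) = 31, x(5) = 38, x(6) = 1, x(7) = 15, x(8) = 23, x(9) = 10, x(10) = 26, x(11) = 0, x(12) = 32, x(13) = 21, x(14) = 3, x(15) = 22, x(16) = 27, x(17) = 24, x(18) = 34, x(19) = 28, x(20) = 7, x(21) = 36, x(22) = 35, x(23) = 11, x(24) = 9, x(25) = 2, x(26) = 39, x(27) = 25, x(28) = 17, x(29) = 30, x(30) = 14, x(31) = 40, x(32) = 8, x(33) = 19, x(34) = 37, x(35) = 18, x(36) = 13, x(37) = 16, x(38) = 6, x(39) = 12, x(40) = 33.
Since x(40) = x(0) = 33, the sequence is periodic with period 40.

40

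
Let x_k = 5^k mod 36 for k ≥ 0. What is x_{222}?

We have x_0 = 1; x_1 = 5; x_2 = 25; x_3 = 17; x_4 = 13; x_5 = 29; x_6 = 1.
Since x_6 = x_0 = 1, the sequence is periodic with period 6.
So x_{222} = x_{0 + ((222-0) mod 6)} = x_0 = 1.

1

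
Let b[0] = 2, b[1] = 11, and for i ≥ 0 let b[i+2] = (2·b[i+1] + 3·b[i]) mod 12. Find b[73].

11

We have b[0] = 2, b[1] = 11, b[2] = 4, b[3] = 5, b[4] = 10, b[5] = 11, b[6] = 4.
Since (b[5], b[6]) = (b[1], b[2]) = (11, 4) (two consecutive terms determine the rest), the sequence is eventually periodic: after a pre-period of length 1 it cycles with period 4.
For i ≥ 1, b[i] depends only on (i - 1) mod 4. (73 - 1) mod 4 = 0, so b[73] = b[1] = 11.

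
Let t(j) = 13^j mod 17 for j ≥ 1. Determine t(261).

We have t(1) = 13; t(2) = 16; t(3) = 4; t(4) = 1; t(5) = 13.
Since t(5) = t(1) = 13, the sequence is periodic with period 4.
So t(261) = t(1 + ((261-1) mod 4)) = t(1) = 13.

13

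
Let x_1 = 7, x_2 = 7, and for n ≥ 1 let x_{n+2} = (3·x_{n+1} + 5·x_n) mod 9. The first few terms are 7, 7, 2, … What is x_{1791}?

Computing terms: x_1 = 7, x_2 = 7, x_3 = 2, x_4 = 5, x_5 = 7, x_6 = 1, x_7 = 2, x_8 = 2, x_9 = 7, x_{10} = 4, x_{11} = 2, x_{12} = 8, x_{13} = 7, x_{14} = 7.
The sequence repeats with period 12.
So x_{1791} = x_{1 + ((1791-1) mod 12)} = x_3 = 2.

2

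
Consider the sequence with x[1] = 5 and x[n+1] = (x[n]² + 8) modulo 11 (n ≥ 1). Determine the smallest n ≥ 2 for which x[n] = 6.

Computing terms: x[1] = 5,  x[2] = 0,  x[3] = 8,  x[4] = 6,  x[5] = 0.
Since x[5] = x[2] = 0, the sequence is eventually periodic: after a pre-period of length 1 it cycles with period 3.
The value 6 first appears (with n ≥ 2) at x[4].

4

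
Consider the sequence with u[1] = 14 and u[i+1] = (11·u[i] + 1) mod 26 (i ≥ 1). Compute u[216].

We have u[1] = 14,  u[2] = 25,  u[3] = 16,  u[4] = 21,  u[5] = 24,  u[6] = 5,  u[7] = 4,  u[8] = 19,  u[9] = 2,  u[10] = 23,  u[11] = 20,  u[12] = 13,  u[13] = 14.
The sequence repeats with period 12.
(216 - 1) mod 12 = 11, so u[216] = u[12] = 13.

13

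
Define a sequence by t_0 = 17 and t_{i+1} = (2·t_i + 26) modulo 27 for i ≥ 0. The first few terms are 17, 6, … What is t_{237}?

Computing terms: t_0 = 17, t_1 = 6, t_2 = 11, t_3 = 21, t_4 = 14, t_5 = 0, t_6 = 26, t_7 = 24, t_8 = 20, t_9 = 12, t_{10} = 23, t_{11} = 18, t_{12} = 8, t_{13} = 15, t_{14} = 2, t_{15} = 3, t_{16} = 5, t_{17} = 9, t_{18} = 17.
Since t_{18} = t_0 = 17, the sequence is periodic with period 18.
(237 - 0) mod 18 = 3, so t_{237} = t_3 = 21.

21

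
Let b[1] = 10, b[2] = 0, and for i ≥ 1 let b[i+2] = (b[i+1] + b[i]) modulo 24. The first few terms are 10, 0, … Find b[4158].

Computing terms: b[1] = 10, b[2] = 0, b[3] = 10, b[4] = 10, b[5] = 20, b[6] = 6, b[7] = 2, b[8] = 8, b[9] = 10, b[10] = 18, b[11] = 4, b[12] = 22, b[13] = 2, b[14] = 0, b[15] = 2, b[16] = 2, b[17] = 4, b[18] = 6, b[19] = 10, b[20] = 16, b[21] = 2, b[22] = 18, b[23] = 20, b[24] = 14, b[25] = 10, b[26] = 0.
The sequence repeats with period 24.
(4158 - 1) mod 24 = 5, so b[4158] = b[6] = 6.

6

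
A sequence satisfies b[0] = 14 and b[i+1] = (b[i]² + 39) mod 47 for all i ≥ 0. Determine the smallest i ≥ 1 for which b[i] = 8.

8

Listing terms: b[0] = 14,  b[1] = 0,  b[2] = 39,  b[3] = 9,  b[4] = 26,  b[5] = 10,  b[6] = 45,  b[7] = 43,  b[8] = 8,  b[9] = 9.
Since b[9] = b[3] = 9, the sequence is eventually periodic: after a pre-period of length 3 it cycles with period 6.
The value 8 first appears (with i ≥ 1) at b[8].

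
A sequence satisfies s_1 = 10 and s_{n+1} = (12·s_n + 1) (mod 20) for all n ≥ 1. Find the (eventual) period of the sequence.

Listing terms: s_1 = 10, s_2 = 1, s_3 = 13, s_4 = 17, s_5 = 5, s_6 = 1.
Since s_6 = s_2 = 1, the sequence is eventually periodic: after a pre-period of length 1 it cycles with period 4.

4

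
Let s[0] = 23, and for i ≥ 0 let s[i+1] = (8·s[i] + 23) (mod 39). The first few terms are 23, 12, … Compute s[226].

We have s[0] = 23; s[1] = 12; s[2] = 2; s[3] = 0; s[4] = 23.
Since s[4] = s[0] = 23, the sequence is periodic with period 4.
(226 - 0) mod 4 = 2, so s[226] = s[2] = 2.

2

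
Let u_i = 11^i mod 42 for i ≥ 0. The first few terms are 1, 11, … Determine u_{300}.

1

Listing terms: u_0 = 1, u_1 = 11, u_2 = 37, u_3 = 29, u_4 = 25, u_5 = 23, u_6 = 1.
Since u_6 = u_0 = 1, the sequence is periodic with period 6.
(300 - 0) mod 6 = 0, so u_{300} = u_0 = 1.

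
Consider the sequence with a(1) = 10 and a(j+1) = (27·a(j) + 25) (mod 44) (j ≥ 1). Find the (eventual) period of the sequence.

We have a(1) = 10,  a(2) = 31,  a(3) = 26,  a(4) = 23,  a(5) = 30,  a(6) = 43,  a(7) = 42,  a(8) = 15,  a(9) = 34,  a(10) = 19,  a(11) = 10.
Since a(11) = a(1) = 10, the sequence is periodic with period 10.

10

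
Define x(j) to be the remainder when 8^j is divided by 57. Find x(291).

56

We have x(1) = 8, x(2) = 7, x(3) = 56, x(4) = 49, x(5) = 50, x(6) = 1, x(7) = 8.
The sequence repeats with period 6.
So x(291) = x(1 + ((291-1) mod 6)) = x(3) = 56.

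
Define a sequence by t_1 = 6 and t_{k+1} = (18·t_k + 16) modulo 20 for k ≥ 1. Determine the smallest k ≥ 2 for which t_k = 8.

3

Listing terms: t_1 = 6; t_2 = 4; t_3 = 8; t_4 = 0; t_5 = 16; t_6 = 4.
Since t_6 = t_2 = 4, the sequence is eventually periodic: after a pre-period of length 1 it cycles with period 4.
The value 8 first appears (with k ≥ 2) at t_3.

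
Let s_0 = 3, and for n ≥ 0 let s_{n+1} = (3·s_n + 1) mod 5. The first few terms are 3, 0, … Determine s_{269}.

We have s_0 = 3, s_1 = 0, s_2 = 1, s_3 = 4, s_4 = 3.
Since s_4 = s_0 = 3, the sequence is periodic with period 4.
(269 - 0) mod 4 = 1, so s_{269} = s_1 = 0.

0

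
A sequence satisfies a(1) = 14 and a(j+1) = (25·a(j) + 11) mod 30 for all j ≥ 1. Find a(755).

16

We have a(1) = 14,  a(2) = 1,  a(3) = 6,  a(4) = 11,  a(5) = 16,  a(6) = 21,  a(7) = 26,  a(8) = 1.
Since a(8) = a(2) = 1, the sequence is eventually periodic: after a pre-period of length 1 it cycles with period 6.
For j ≥ 2, a(j) depends only on (j - 2) mod 6. (755 - 2) mod 6 = 3, so a(755) = a(5) = 16.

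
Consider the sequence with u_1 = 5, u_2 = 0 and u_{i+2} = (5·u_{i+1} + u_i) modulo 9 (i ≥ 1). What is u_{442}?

u_1 = 5,  u_2 = 0,  u_3 = 5,  u_4 = 7,  u_5 = 4,  u_6 = 0,  u_7 = 4,  u_8 = 2,  u_9 = 5,  u_{10} = 0.
The sequence repeats with period 8.
(442 - 1) mod 8 = 1, so u_{442} = u_2 = 0.

0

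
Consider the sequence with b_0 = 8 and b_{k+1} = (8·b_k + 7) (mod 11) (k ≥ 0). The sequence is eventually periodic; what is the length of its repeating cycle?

10

Listing terms: b_0 = 8,  b_1 = 5,  b_2 = 3,  b_3 = 9,  b_4 = 2,  b_5 = 1,  b_6 = 4,  b_7 = 6,  b_8 = 0,  b_9 = 7,  b_{10} = 8.
The sequence repeats with period 10.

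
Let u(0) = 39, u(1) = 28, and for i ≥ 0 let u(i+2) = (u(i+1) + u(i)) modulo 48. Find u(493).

We have u(0) = 39,  u(1) = 28,  u(2) = 19,  u(3) = 47,  u(4) = 18,  u(5) = 17,  u(6) = 35,  u(7) = 4,  u(8) = 39,  u(9) = 43,  u(10) = 34,  u(11) = 29,  u(12) = 15,  u(13) = 44,  u(14) = 11,  u(15) = 7,  u(16) = 18,  u(17) = 25,  u(18) = 43,  u(19) = 20,  u(20) = 15,  u(21) = 35,  u(22) = 2,  u(23) = 37,  u(24) = 39,  u(25) = 28.
The sequence repeats with period 24.
So u(493) = u(0 + ((493-0) mod 24)) = u(13) = 44.

44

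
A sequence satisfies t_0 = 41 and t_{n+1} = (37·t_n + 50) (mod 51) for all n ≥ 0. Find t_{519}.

Listing terms: t_0 = 41,  t_1 = 37,  t_2 = 42,  t_3 = 23,  t_4 = 34,  t_5 = 33,  t_6 = 47,  t_7 = 4,  t_8 = 45,  t_9 = 32,  t_{10} = 10,  t_{11} = 12,  t_{12} = 35,  t_{13} = 19,  t_{14} = 39,  t_{15} = 14,  t_{16} = 7,  t_{17} = 3,  t_{18} = 8,  t_{19} = 40,  t_{20} = 0,  t_{21} = 50,  t_{22} = 13,  t_{23} = 21,  t_{24} = 11,  t_{25} = 49,  t_{26} = 27,  t_{27} = 29,  t_{28} = 1,  t_{29} = 36,  t_{30} = 5,  t_{31} = 31,  t_{32} = 24,  t_{33} = 20,  t_{34} = 25,  t_{35} = 6,  t_{36} = 17,  t_{37} = 16,  t_{38} = 30,  t_{39} = 38,  t_{40} = 28,  t_{41} = 15,  t_{42} = 44,  t_{43} = 46,  t_{44} = 18,  t_{45} = 2,  t_{46} = 22,  t_{47} = 48,  t_{48} = 41.
The sequence repeats with period 48.
So t_{519} = t_{0 + ((519-0) mod 48)} = t_{39} = 38.

38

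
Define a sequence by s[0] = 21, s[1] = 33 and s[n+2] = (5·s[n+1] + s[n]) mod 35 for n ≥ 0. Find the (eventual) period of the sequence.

6

We have s[0] = 21; s[1] = 33; s[2] = 11; s[3] = 18; s[4] = 31; s[5] = 33; s[6] = 21; s[7] = 33.
Since (s[6], s[7]) = (s[0], s[1]) = (21, 33) (two consecutive terms determine the rest), the sequence is periodic with period 6.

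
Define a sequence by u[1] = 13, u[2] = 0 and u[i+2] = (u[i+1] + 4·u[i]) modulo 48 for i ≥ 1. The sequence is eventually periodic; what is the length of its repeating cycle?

8

u[1] = 13; u[2] = 0; u[3] = 4; u[4] = 4; u[5] = 20; u[6] = 36; u[7] = 20; u[8] = 20; u[9] = 4; u[10] = 36; u[11] = 4; u[12] = 4.
Since (u[11], u[12]) = (u[3], u[4]) = (4, 4) (two consecutive terms determine the rest), the sequence is eventually periodic: after a pre-period of length 2 it cycles with period 8.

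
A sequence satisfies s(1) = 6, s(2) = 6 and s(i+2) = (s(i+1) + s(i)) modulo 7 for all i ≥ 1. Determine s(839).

1

Computing terms: s(1) = 6; s(2) = 6; s(3) = 5; s(4) = 4; s(5) = 2; s(6) = 6; s(7) = 1; s(8) = 0; s(9) = 1; s(10) = 1; s(11) = 2; s(12) = 3; s(13) = 5; s(14) = 1; s(15) = 6; s(16) = 0; s(17) = 6; s(18) = 6.
Since (s(17), s(18)) = (s(1), s(2)) = (6, 6) (two consecutive terms determine the rest), the sequence is periodic with period 16.
(839 - 1) mod 16 = 6, so s(839) = s(7) = 1.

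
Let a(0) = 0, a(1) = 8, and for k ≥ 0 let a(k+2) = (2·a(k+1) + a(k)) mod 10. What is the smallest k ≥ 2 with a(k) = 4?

8

a(0) = 0, a(1) = 8, a(2) = 6, a(3) = 0, a(4) = 6, a(5) = 2, a(6) = 0, a(7) = 2, a(8) = 4, a(9) = 0, a(10) = 4, a(11) = 8, a(12) = 0, a(13) = 8.
Since (a(12), a(13)) = (a(0), a(1)) = (0, 8) (two consecutive terms determine the rest), the sequence is periodic with period 12.
The value 4 first appears (with k ≥ 2) at a(8).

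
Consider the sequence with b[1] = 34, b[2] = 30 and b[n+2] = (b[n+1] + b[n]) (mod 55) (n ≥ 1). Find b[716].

43

Computing terms: b[1] = 34,  b[2] = 30,  b[3] = 9,  b[4] = 39,  b[5] = 48,  b[6] = 32,  b[7] = 25,  b[8] = 2,  b[9] = 27,  b[10] = 29,  b[11] = 1,  b[12] = 30,  b[13] = 31,  b[14] = 6,  b[15] = 37,  b[16] = 43,  b[17] = 25,  b[18] = 13,  b[19] = 38,  b[20] = 51,  b[21] = 34,  b[22] = 30.
The sequence repeats with period 20.
So b[716] = b[1 + ((716-1) mod 20)] = b[16] = 43.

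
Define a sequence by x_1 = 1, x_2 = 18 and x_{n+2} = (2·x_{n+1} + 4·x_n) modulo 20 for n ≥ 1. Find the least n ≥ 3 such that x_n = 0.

3

We have x_1 = 1, x_2 = 18, x_3 = 0, x_4 = 12, x_5 = 4, x_6 = 16, x_7 = 8, x_8 = 0, x_9 = 12.
Since (x_8, x_9) = (x_3, x_4) = (0, 12) (two consecutive terms determine the rest), the sequence is eventually periodic: after a pre-period of length 2 it cycles with period 5.
The value 0 first appears (with n ≥ 3) at x_3.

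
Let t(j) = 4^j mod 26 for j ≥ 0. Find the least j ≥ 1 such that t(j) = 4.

Listing terms: t(0) = 1,  t(1) = 4,  t(2) = 16,  t(3) = 12,  t(4) = 22,  t(5) = 10,  t(6) = 14,  t(7) = 4.
Since t(7) = t(1) = 4, the sequence is eventually periodic: after a pre-period of length 1 it cycles with period 6.
The value 4 first appears (with j ≥ 1) at t(1).

1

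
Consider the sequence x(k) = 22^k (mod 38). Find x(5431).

14

Computing terms: x(1) = 22, x(2) = 28, x(3) = 8, x(4) = 24, x(5) = 34, x(6) = 26, x(7) = 2, x(8) = 6, x(9) = 18, x(10) = 16, x(11) = 10, x(12) = 30, x(13) = 14, x(14) = 4, x(15) = 12, x(16) = 36, x(17) = 32, x(18) = 20, x(19) = 22.
Since x(19) = x(1) = 22, the sequence is periodic with period 18.
(5431 - 1) mod 18 = 12, so x(5431) = x(13) = 14.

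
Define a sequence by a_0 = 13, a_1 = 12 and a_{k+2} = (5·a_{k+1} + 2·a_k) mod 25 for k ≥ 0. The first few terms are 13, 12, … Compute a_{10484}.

17

Listing terms: a_0 = 13, a_1 = 12, a_2 = 11, a_3 = 4, a_4 = 17, a_5 = 18, a_6 = 24, a_7 = 6, a_8 = 3, a_9 = 2, a_{10} = 16, a_{11} = 9, a_{12} = 2, a_{13} = 3, a_{14} = 19, a_{15} = 1, a_{16} = 18, a_{17} = 17, a_{18} = 21, a_{19} = 14, a_{20} = 12, a_{21} = 13, a_{22} = 14, a_{23} = 21, a_{24} = 8, a_{25} = 7, a_{26} = 1, a_{27} = 19, a_{28} = 22, a_{29} = 23, a_{30} = 9, a_{31} = 16, a_{32} = 23, a_{33} = 22, a_{34} = 6, a_{35} = 24, a_{36} = 7, a_{37} = 8, a_{38} = 4, a_{39} = 11, a_{40} = 13, a_{41} = 12.
Since (a_{40}, a_{41}) = (a_0, a_1) = (13, 12) (two consecutive terms determine the rest), the sequence is periodic with period 40.
So a_{10484} = a_{0 + ((10484-0) mod 40)} = a_4 = 17.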